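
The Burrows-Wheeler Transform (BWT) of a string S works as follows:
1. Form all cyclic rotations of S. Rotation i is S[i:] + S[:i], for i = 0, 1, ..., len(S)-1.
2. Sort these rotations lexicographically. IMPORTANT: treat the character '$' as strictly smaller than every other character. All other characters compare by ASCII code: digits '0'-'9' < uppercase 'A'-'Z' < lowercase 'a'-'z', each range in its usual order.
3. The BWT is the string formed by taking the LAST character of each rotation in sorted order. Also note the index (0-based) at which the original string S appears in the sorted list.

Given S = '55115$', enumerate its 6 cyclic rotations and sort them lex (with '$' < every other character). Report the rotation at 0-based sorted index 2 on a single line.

All 6 rotations (rotation i = S[i:]+S[:i]):
  rot[0] = 55115$
  rot[1] = 5115$5
  rot[2] = 115$55
  rot[3] = 15$551
  rot[4] = 5$5511
  rot[5] = $55115
Sorted (with $ < everything):
  sorted[0] = $55115
  sorted[1] = 115$55
  sorted[2] = 15$551
  sorted[3] = 5$5511
  sorted[4] = 5115$5
  sorted[5] = 55115$
sorted[2] = 15$551

Answer: 15$551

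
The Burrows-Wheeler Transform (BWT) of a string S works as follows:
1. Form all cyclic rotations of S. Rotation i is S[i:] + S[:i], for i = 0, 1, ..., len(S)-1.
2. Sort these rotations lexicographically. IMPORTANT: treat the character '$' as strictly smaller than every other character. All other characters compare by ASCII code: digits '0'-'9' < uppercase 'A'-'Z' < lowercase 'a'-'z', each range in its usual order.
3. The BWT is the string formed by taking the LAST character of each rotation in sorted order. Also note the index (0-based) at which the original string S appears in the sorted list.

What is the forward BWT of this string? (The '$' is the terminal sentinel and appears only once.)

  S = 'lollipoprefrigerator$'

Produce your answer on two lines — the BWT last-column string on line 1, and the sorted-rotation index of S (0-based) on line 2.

Answer: rrrgeirllo$lptiooepfa
10

Derivation:
All 21 rotations (rotation i = S[i:]+S[:i]):
  rot[0] = lollipoprefrigerator$
  rot[1] = ollipoprefrigerator$l
  rot[2] = llipoprefrigerator$lo
  rot[3] = lipoprefrigerator$lol
  rot[4] = ipoprefrigerator$loll
  rot[5] = poprefrigerator$lolli
  rot[6] = oprefrigerator$lollip
  rot[7] = prefrigerator$lollipo
  rot[8] = refrigerator$lollipop
  rot[9] = efrigerator$lollipopr
  rot[10] = frigerator$lollipopre
  rot[11] = rigerator$lollipopref
  rot[12] = igerator$lollipoprefr
  rot[13] = gerator$lollipoprefri
  rot[14] = erator$lollipoprefrig
  rot[15] = rator$lollipoprefrige
  rot[16] = ator$lollipoprefriger
  rot[17] = tor$lollipoprefrigera
  rot[18] = or$lollipoprefrigerat
  rot[19] = r$lollipoprefrigerato
  rot[20] = $lollipoprefrigerator
Sorted (with $ < everything):
  sorted[0] = $lollipoprefrigerator  (last char: 'r')
  sorted[1] = ator$lollipoprefriger  (last char: 'r')
  sorted[2] = efrigerator$lollipopr  (last char: 'r')
  sorted[3] = erator$lollipoprefrig  (last char: 'g')
  sorted[4] = frigerator$lollipopre  (last char: 'e')
  sorted[5] = gerator$lollipoprefri  (last char: 'i')
  sorted[6] = igerator$lollipoprefr  (last char: 'r')
  sorted[7] = ipoprefrigerator$loll  (last char: 'l')
  sorted[8] = lipoprefrigerator$lol  (last char: 'l')
  sorted[9] = llipoprefrigerator$lo  (last char: 'o')
  sorted[10] = lollipoprefrigerator$  (last char: '$')
  sorted[11] = ollipoprefrigerator$l  (last char: 'l')
  sorted[12] = oprefrigerator$lollip  (last char: 'p')
  sorted[13] = or$lollipoprefrigerat  (last char: 't')
  sorted[14] = poprefrigerator$lolli  (last char: 'i')
  sorted[15] = prefrigerator$lollipo  (last char: 'o')
  sorted[16] = r$lollipoprefrigerato  (last char: 'o')
  sorted[17] = rator$lollipoprefrige  (last char: 'e')
  sorted[18] = refrigerator$lollipop  (last char: 'p')
  sorted[19] = rigerator$lollipopref  (last char: 'f')
  sorted[20] = tor$lollipoprefrigera  (last char: 'a')
Last column: rrrgeirllo$lptiooepfa
Original string S is at sorted index 10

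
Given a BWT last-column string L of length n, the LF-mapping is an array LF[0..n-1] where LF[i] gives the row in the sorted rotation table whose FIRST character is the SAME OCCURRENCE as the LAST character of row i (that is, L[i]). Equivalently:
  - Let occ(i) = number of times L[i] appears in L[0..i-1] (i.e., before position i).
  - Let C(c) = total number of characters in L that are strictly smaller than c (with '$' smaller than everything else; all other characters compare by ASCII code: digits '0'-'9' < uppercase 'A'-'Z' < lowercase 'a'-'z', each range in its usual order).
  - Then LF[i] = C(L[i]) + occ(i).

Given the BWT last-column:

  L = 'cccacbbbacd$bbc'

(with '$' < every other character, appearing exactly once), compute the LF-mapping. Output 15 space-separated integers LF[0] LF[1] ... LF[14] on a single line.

Answer: 8 9 10 1 11 3 4 5 2 12 14 0 6 7 13

Derivation:
Char counts: '$':1, 'a':2, 'b':5, 'c':6, 'd':1
C (first-col start): C('$')=0, C('a')=1, C('b')=3, C('c')=8, C('d')=14
L[0]='c': occ=0, LF[0]=C('c')+0=8+0=8
L[1]='c': occ=1, LF[1]=C('c')+1=8+1=9
L[2]='c': occ=2, LF[2]=C('c')+2=8+2=10
L[3]='a': occ=0, LF[3]=C('a')+0=1+0=1
L[4]='c': occ=3, LF[4]=C('c')+3=8+3=11
L[5]='b': occ=0, LF[5]=C('b')+0=3+0=3
L[6]='b': occ=1, LF[6]=C('b')+1=3+1=4
L[7]='b': occ=2, LF[7]=C('b')+2=3+2=5
L[8]='a': occ=1, LF[8]=C('a')+1=1+1=2
L[9]='c': occ=4, LF[9]=C('c')+4=8+4=12
L[10]='d': occ=0, LF[10]=C('d')+0=14+0=14
L[11]='$': occ=0, LF[11]=C('$')+0=0+0=0
L[12]='b': occ=3, LF[12]=C('b')+3=3+3=6
L[13]='b': occ=4, LF[13]=C('b')+4=3+4=7
L[14]='c': occ=5, LF[14]=C('c')+5=8+5=13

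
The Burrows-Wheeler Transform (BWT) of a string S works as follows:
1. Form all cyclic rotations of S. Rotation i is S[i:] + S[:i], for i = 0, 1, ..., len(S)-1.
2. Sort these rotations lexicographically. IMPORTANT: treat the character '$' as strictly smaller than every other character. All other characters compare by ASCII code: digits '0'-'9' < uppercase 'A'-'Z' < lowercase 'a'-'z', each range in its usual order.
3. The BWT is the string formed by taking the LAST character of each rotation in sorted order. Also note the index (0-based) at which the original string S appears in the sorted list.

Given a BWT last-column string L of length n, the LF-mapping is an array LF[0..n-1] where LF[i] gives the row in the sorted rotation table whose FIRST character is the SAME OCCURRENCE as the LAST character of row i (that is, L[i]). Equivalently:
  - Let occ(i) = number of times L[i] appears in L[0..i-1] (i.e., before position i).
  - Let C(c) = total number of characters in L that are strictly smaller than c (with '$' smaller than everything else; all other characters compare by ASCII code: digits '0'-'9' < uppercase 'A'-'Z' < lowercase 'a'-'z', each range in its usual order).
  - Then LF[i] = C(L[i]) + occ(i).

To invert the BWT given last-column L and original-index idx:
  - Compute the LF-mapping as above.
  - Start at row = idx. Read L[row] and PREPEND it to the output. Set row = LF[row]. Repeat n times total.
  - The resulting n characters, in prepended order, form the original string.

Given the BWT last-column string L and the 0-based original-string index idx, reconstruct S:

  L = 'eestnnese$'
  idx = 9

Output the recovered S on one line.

Answer: tennessee$

Derivation:
LF mapping: 1 2 7 9 5 6 3 8 4 0
Walk LF starting at row 9, prepending L[row]:
  step 1: row=9, L[9]='$', prepend. Next row=LF[9]=0
  step 2: row=0, L[0]='e', prepend. Next row=LF[0]=1
  step 3: row=1, L[1]='e', prepend. Next row=LF[1]=2
  step 4: row=2, L[2]='s', prepend. Next row=LF[2]=7
  step 5: row=7, L[7]='s', prepend. Next row=LF[7]=8
  step 6: row=8, L[8]='e', prepend. Next row=LF[8]=4
  step 7: row=4, L[4]='n', prepend. Next row=LF[4]=5
  step 8: row=5, L[5]='n', prepend. Next row=LF[5]=6
  step 9: row=6, L[6]='e', prepend. Next row=LF[6]=3
  step 10: row=3, L[3]='t', prepend. Next row=LF[3]=9
Reversed output: tennessee$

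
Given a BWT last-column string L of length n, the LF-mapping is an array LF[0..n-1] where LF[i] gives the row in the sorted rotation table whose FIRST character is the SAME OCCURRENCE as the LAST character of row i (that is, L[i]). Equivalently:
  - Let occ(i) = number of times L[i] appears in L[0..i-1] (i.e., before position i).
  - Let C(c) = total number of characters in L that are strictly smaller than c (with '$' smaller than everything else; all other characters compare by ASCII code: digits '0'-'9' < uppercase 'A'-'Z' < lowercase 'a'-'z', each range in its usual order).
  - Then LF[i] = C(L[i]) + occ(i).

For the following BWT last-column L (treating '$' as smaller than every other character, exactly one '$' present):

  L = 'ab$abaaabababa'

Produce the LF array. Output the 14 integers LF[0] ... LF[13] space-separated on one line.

Char counts: '$':1, 'a':8, 'b':5
C (first-col start): C('$')=0, C('a')=1, C('b')=9
L[0]='a': occ=0, LF[0]=C('a')+0=1+0=1
L[1]='b': occ=0, LF[1]=C('b')+0=9+0=9
L[2]='$': occ=0, LF[2]=C('$')+0=0+0=0
L[3]='a': occ=1, LF[3]=C('a')+1=1+1=2
L[4]='b': occ=1, LF[4]=C('b')+1=9+1=10
L[5]='a': occ=2, LF[5]=C('a')+2=1+2=3
L[6]='a': occ=3, LF[6]=C('a')+3=1+3=4
L[7]='a': occ=4, LF[7]=C('a')+4=1+4=5
L[8]='b': occ=2, LF[8]=C('b')+2=9+2=11
L[9]='a': occ=5, LF[9]=C('a')+5=1+5=6
L[10]='b': occ=3, LF[10]=C('b')+3=9+3=12
L[11]='a': occ=6, LF[11]=C('a')+6=1+6=7
L[12]='b': occ=4, LF[12]=C('b')+4=9+4=13
L[13]='a': occ=7, LF[13]=C('a')+7=1+7=8

Answer: 1 9 0 2 10 3 4 5 11 6 12 7 13 8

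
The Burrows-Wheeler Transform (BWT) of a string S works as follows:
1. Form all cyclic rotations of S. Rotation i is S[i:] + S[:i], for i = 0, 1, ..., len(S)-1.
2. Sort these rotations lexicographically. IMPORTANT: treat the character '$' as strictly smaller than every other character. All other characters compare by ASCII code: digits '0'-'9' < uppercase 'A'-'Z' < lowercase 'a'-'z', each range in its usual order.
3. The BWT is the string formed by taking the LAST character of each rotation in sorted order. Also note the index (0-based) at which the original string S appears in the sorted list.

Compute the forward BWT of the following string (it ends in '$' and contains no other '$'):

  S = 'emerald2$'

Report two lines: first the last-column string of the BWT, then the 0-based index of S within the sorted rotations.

All 9 rotations (rotation i = S[i:]+S[:i]):
  rot[0] = emerald2$
  rot[1] = merald2$e
  rot[2] = erald2$em
  rot[3] = rald2$eme
  rot[4] = ald2$emer
  rot[5] = ld2$emera
  rot[6] = d2$emeral
  rot[7] = 2$emerald
  rot[8] = $emerald2
Sorted (with $ < everything):
  sorted[0] = $emerald2  (last char: '2')
  sorted[1] = 2$emerald  (last char: 'd')
  sorted[2] = ald2$emer  (last char: 'r')
  sorted[3] = d2$emeral  (last char: 'l')
  sorted[4] = emerald2$  (last char: '$')
  sorted[5] = erald2$em  (last char: 'm')
  sorted[6] = ld2$emera  (last char: 'a')
  sorted[7] = merald2$e  (last char: 'e')
  sorted[8] = rald2$eme  (last char: 'e')
Last column: 2drl$maee
Original string S is at sorted index 4

Answer: 2drl$maee
4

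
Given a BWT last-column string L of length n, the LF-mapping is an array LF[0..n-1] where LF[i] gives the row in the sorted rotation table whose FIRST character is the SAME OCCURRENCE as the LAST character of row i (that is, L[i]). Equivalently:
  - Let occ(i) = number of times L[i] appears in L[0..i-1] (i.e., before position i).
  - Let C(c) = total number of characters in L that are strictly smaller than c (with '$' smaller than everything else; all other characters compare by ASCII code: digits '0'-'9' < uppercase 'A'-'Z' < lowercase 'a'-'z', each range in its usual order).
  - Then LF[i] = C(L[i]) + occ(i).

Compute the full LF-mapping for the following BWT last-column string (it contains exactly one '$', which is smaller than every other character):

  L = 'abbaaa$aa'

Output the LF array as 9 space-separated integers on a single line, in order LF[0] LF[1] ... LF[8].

Char counts: '$':1, 'a':6, 'b':2
C (first-col start): C('$')=0, C('a')=1, C('b')=7
L[0]='a': occ=0, LF[0]=C('a')+0=1+0=1
L[1]='b': occ=0, LF[1]=C('b')+0=7+0=7
L[2]='b': occ=1, LF[2]=C('b')+1=7+1=8
L[3]='a': occ=1, LF[3]=C('a')+1=1+1=2
L[4]='a': occ=2, LF[4]=C('a')+2=1+2=3
L[5]='a': occ=3, LF[5]=C('a')+3=1+3=4
L[6]='$': occ=0, LF[6]=C('$')+0=0+0=0
L[7]='a': occ=4, LF[7]=C('a')+4=1+4=5
L[8]='a': occ=5, LF[8]=C('a')+5=1+5=6

Answer: 1 7 8 2 3 4 0 5 6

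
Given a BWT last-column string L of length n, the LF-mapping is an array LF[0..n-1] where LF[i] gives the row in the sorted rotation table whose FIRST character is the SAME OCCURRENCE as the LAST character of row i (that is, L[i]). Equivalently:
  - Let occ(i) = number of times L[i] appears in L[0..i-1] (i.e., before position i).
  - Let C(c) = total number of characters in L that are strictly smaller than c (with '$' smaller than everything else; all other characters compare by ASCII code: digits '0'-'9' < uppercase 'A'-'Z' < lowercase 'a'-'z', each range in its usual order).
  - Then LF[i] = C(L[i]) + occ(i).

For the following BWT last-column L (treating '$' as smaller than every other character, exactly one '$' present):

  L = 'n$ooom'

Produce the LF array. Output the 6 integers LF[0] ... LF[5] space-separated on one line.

Char counts: '$':1, 'm':1, 'n':1, 'o':3
C (first-col start): C('$')=0, C('m')=1, C('n')=2, C('o')=3
L[0]='n': occ=0, LF[0]=C('n')+0=2+0=2
L[1]='$': occ=0, LF[1]=C('$')+0=0+0=0
L[2]='o': occ=0, LF[2]=C('o')+0=3+0=3
L[3]='o': occ=1, LF[3]=C('o')+1=3+1=4
L[4]='o': occ=2, LF[4]=C('o')+2=3+2=5
L[5]='m': occ=0, LF[5]=C('m')+0=1+0=1

Answer: 2 0 3 4 5 1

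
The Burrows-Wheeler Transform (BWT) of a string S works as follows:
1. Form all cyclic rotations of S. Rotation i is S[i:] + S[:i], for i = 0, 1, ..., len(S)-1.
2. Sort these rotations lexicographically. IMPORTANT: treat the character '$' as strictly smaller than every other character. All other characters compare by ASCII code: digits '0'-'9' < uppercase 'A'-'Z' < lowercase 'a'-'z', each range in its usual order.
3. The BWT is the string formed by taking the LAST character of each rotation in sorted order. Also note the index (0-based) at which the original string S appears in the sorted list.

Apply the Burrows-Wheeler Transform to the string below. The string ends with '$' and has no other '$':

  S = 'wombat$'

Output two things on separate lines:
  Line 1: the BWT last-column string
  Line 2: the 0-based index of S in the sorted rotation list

All 7 rotations (rotation i = S[i:]+S[:i]):
  rot[0] = wombat$
  rot[1] = ombat$w
  rot[2] = mbat$wo
  rot[3] = bat$wom
  rot[4] = at$womb
  rot[5] = t$womba
  rot[6] = $wombat
Sorted (with $ < everything):
  sorted[0] = $wombat  (last char: 't')
  sorted[1] = at$womb  (last char: 'b')
  sorted[2] = bat$wom  (last char: 'm')
  sorted[3] = mbat$wo  (last char: 'o')
  sorted[4] = ombat$w  (last char: 'w')
  sorted[5] = t$womba  (last char: 'a')
  sorted[6] = wombat$  (last char: '$')
Last column: tbmowa$
Original string S is at sorted index 6

Answer: tbmowa$
6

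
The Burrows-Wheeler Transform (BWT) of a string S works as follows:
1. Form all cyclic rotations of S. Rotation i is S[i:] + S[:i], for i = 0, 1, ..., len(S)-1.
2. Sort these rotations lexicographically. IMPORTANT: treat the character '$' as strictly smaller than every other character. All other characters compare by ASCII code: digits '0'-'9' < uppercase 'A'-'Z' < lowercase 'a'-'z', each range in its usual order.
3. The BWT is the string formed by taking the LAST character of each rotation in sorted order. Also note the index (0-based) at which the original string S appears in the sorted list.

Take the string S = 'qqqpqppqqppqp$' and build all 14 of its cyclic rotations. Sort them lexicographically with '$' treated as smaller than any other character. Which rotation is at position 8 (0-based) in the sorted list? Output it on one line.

All 14 rotations (rotation i = S[i:]+S[:i]):
  rot[0] = qqqpqppqqppqp$
  rot[1] = qqpqppqqppqp$q
  rot[2] = qpqppqqppqp$qq
  rot[3] = pqppqqppqp$qqq
  rot[4] = qppqqppqp$qqqp
  rot[5] = ppqqppqp$qqqpq
  rot[6] = pqqppqp$qqqpqp
  rot[7] = qqppqp$qqqpqpp
  rot[8] = qppqp$qqqpqppq
  rot[9] = ppqp$qqqpqppqq
  rot[10] = pqp$qqqpqppqqp
  rot[11] = qp$qqqpqppqqpp
  rot[12] = p$qqqpqppqqppq
  rot[13] = $qqqpqppqqppqp
Sorted (with $ < everything):
  sorted[0] = $qqqpqppqqppqp
  sorted[1] = p$qqqpqppqqppq
  sorted[2] = ppqp$qqqpqppqq
  sorted[3] = ppqqppqp$qqqpq
  sorted[4] = pqp$qqqpqppqqp
  sorted[5] = pqppqqppqp$qqq
  sorted[6] = pqqppqp$qqqpqp
  sorted[7] = qp$qqqpqppqqpp
  sorted[8] = qppqp$qqqpqppq
  sorted[9] = qppqqppqp$qqqp
  sorted[10] = qpqppqqppqp$qq
  sorted[11] = qqppqp$qqqpqpp
  sorted[12] = qqpqppqqppqp$q
  sorted[13] = qqqpqppqqppqp$
sorted[8] = qppqp$qqqpqppq

Answer: qppqp$qqqpqppq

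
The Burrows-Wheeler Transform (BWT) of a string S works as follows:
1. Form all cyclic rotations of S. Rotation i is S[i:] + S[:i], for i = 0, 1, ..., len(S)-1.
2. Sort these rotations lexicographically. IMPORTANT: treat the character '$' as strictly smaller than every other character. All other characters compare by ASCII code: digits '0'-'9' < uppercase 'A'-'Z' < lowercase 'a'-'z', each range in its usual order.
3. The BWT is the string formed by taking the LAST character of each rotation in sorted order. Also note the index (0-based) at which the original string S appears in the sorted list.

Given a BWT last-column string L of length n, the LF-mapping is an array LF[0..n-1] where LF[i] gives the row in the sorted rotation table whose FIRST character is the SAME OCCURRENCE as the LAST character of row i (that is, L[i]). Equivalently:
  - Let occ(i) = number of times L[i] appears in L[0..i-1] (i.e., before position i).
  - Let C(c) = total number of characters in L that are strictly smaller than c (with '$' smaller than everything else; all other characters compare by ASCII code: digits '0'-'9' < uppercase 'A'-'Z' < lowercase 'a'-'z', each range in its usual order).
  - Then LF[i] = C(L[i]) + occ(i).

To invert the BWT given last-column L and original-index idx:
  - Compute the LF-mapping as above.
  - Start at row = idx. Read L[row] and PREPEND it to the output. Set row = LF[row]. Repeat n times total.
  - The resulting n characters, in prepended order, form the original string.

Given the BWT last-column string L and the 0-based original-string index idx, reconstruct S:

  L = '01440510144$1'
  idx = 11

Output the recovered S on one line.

Answer: 444015114010$

Derivation:
LF mapping: 1 4 8 9 2 12 5 3 6 10 11 0 7
Walk LF starting at row 11, prepending L[row]:
  step 1: row=11, L[11]='$', prepend. Next row=LF[11]=0
  step 2: row=0, L[0]='0', prepend. Next row=LF[0]=1
  step 3: row=1, L[1]='1', prepend. Next row=LF[1]=4
  step 4: row=4, L[4]='0', prepend. Next row=LF[4]=2
  step 5: row=2, L[2]='4', prepend. Next row=LF[2]=8
  step 6: row=8, L[8]='1', prepend. Next row=LF[8]=6
  step 7: row=6, L[6]='1', prepend. Next row=LF[6]=5
  step 8: row=5, L[5]='5', prepend. Next row=LF[5]=12
  step 9: row=12, L[12]='1', prepend. Next row=LF[12]=7
  step 10: row=7, L[7]='0', prepend. Next row=LF[7]=3
  step 11: row=3, L[3]='4', prepend. Next row=LF[3]=9
  step 12: row=9, L[9]='4', prepend. Next row=LF[9]=10
  step 13: row=10, L[10]='4', prepend. Next row=LF[10]=11
Reversed output: 444015114010$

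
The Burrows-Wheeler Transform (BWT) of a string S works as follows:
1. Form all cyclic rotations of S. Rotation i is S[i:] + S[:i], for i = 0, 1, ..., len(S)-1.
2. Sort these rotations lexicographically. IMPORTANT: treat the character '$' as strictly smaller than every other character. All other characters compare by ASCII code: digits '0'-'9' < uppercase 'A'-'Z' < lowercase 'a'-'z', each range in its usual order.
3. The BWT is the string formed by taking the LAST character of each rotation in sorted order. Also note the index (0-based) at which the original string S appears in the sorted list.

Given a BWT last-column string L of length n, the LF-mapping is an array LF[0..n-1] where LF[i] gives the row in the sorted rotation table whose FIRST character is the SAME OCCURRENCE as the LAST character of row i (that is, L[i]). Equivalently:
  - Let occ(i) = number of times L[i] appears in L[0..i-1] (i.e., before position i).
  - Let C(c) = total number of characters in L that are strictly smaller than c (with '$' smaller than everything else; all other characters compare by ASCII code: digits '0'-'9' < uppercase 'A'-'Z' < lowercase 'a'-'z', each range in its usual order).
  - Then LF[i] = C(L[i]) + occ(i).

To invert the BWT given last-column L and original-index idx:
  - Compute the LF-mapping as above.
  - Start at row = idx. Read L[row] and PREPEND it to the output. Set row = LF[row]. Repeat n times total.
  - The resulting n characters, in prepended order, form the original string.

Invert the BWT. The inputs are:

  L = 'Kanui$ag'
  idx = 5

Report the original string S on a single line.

Answer: iguanaK$

Derivation:
LF mapping: 1 2 6 7 5 0 3 4
Walk LF starting at row 5, prepending L[row]:
  step 1: row=5, L[5]='$', prepend. Next row=LF[5]=0
  step 2: row=0, L[0]='K', prepend. Next row=LF[0]=1
  step 3: row=1, L[1]='a', prepend. Next row=LF[1]=2
  step 4: row=2, L[2]='n', prepend. Next row=LF[2]=6
  step 5: row=6, L[6]='a', prepend. Next row=LF[6]=3
  step 6: row=3, L[3]='u', prepend. Next row=LF[3]=7
  step 7: row=7, L[7]='g', prepend. Next row=LF[7]=4
  step 8: row=4, L[4]='i', prepend. Next row=LF[4]=5
Reversed output: iguanaK$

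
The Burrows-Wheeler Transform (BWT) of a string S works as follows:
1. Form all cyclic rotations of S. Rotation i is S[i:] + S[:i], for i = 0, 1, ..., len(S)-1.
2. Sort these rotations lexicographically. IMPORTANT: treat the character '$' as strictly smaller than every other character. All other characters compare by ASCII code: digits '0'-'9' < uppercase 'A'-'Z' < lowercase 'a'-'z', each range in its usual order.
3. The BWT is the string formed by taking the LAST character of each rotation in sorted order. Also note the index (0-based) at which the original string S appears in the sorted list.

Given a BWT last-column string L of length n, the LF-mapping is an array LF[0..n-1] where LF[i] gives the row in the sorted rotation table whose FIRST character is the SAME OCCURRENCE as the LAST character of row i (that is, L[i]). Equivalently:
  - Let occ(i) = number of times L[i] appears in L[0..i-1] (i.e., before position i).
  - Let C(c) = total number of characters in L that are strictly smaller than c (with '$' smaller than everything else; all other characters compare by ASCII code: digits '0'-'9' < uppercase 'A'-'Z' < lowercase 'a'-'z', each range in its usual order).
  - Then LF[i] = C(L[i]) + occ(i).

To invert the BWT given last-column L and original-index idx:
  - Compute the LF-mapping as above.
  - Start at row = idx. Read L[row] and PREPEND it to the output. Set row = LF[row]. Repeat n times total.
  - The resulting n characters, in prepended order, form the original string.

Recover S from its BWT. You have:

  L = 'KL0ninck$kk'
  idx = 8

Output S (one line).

LF mapping: 2 3 1 9 5 10 4 6 0 7 8
Walk LF starting at row 8, prepending L[row]:
  step 1: row=8, L[8]='$', prepend. Next row=LF[8]=0
  step 2: row=0, L[0]='K', prepend. Next row=LF[0]=2
  step 3: row=2, L[2]='0', prepend. Next row=LF[2]=1
  step 4: row=1, L[1]='L', prepend. Next row=LF[1]=3
  step 5: row=3, L[3]='n', prepend. Next row=LF[3]=9
  step 6: row=9, L[9]='k', prepend. Next row=LF[9]=7
  step 7: row=7, L[7]='k', prepend. Next row=LF[7]=6
  step 8: row=6, L[6]='c', prepend. Next row=LF[6]=4
  step 9: row=4, L[4]='i', prepend. Next row=LF[4]=5
  step 10: row=5, L[5]='n', prepend. Next row=LF[5]=10
  step 11: row=10, L[10]='k', prepend. Next row=LF[10]=8
Reversed output: knickknL0K$

Answer: knickknL0K$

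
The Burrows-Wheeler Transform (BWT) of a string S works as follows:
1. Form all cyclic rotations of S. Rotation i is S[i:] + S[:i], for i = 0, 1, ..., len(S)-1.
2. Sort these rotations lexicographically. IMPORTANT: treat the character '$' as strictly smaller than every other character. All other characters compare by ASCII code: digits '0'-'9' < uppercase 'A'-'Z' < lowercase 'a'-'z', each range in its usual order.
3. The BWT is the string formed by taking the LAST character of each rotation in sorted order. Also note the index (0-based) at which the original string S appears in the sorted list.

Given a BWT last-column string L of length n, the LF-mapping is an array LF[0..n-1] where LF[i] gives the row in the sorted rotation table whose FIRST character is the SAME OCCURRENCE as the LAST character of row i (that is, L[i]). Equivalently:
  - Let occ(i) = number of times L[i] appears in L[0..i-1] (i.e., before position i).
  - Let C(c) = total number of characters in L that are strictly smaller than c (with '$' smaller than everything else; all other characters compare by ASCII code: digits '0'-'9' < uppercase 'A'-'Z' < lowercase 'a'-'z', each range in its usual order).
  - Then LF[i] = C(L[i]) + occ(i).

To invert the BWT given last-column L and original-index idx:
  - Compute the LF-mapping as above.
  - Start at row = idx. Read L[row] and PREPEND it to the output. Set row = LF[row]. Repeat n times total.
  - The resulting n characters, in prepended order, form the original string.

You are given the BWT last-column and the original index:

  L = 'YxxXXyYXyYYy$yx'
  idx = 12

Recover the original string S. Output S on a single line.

LF mapping: 4 8 9 1 2 11 5 3 12 6 7 13 0 14 10
Walk LF starting at row 12, prepending L[row]:
  step 1: row=12, L[12]='$', prepend. Next row=LF[12]=0
  step 2: row=0, L[0]='Y', prepend. Next row=LF[0]=4
  step 3: row=4, L[4]='X', prepend. Next row=LF[4]=2
  step 4: row=2, L[2]='x', prepend. Next row=LF[2]=9
  step 5: row=9, L[9]='Y', prepend. Next row=LF[9]=6
  step 6: row=6, L[6]='Y', prepend. Next row=LF[6]=5
  step 7: row=5, L[5]='y', prepend. Next row=LF[5]=11
  step 8: row=11, L[11]='y', prepend. Next row=LF[11]=13
  step 9: row=13, L[13]='y', prepend. Next row=LF[13]=14
  step 10: row=14, L[14]='x', prepend. Next row=LF[14]=10
  step 11: row=10, L[10]='Y', prepend. Next row=LF[10]=7
  step 12: row=7, L[7]='X', prepend. Next row=LF[7]=3
  step 13: row=3, L[3]='X', prepend. Next row=LF[3]=1
  step 14: row=1, L[1]='x', prepend. Next row=LF[1]=8
  step 15: row=8, L[8]='y', prepend. Next row=LF[8]=12
Reversed output: yxXXYxyyyYYxXY$

Answer: yxXXYxyyyYYxXY$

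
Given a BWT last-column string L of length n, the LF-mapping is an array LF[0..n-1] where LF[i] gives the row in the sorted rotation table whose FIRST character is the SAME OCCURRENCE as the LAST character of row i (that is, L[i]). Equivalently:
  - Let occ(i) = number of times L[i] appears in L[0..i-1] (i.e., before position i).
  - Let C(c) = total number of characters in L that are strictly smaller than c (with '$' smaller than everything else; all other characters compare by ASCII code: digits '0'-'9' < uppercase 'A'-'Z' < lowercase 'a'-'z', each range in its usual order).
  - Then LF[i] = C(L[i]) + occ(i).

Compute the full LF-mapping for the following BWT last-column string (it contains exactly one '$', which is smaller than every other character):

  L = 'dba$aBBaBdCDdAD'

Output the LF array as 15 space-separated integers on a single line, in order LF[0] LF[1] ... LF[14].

Char counts: '$':1, 'A':1, 'B':3, 'C':1, 'D':2, 'a':3, 'b':1, 'd':3
C (first-col start): C('$')=0, C('A')=1, C('B')=2, C('C')=5, C('D')=6, C('a')=8, C('b')=11, C('d')=12
L[0]='d': occ=0, LF[0]=C('d')+0=12+0=12
L[1]='b': occ=0, LF[1]=C('b')+0=11+0=11
L[2]='a': occ=0, LF[2]=C('a')+0=8+0=8
L[3]='$': occ=0, LF[3]=C('$')+0=0+0=0
L[4]='a': occ=1, LF[4]=C('a')+1=8+1=9
L[5]='B': occ=0, LF[5]=C('B')+0=2+0=2
L[6]='B': occ=1, LF[6]=C('B')+1=2+1=3
L[7]='a': occ=2, LF[7]=C('a')+2=8+2=10
L[8]='B': occ=2, LF[8]=C('B')+2=2+2=4
L[9]='d': occ=1, LF[9]=C('d')+1=12+1=13
L[10]='C': occ=0, LF[10]=C('C')+0=5+0=5
L[11]='D': occ=0, LF[11]=C('D')+0=6+0=6
L[12]='d': occ=2, LF[12]=C('d')+2=12+2=14
L[13]='A': occ=0, LF[13]=C('A')+0=1+0=1
L[14]='D': occ=1, LF[14]=C('D')+1=6+1=7

Answer: 12 11 8 0 9 2 3 10 4 13 5 6 14 1 7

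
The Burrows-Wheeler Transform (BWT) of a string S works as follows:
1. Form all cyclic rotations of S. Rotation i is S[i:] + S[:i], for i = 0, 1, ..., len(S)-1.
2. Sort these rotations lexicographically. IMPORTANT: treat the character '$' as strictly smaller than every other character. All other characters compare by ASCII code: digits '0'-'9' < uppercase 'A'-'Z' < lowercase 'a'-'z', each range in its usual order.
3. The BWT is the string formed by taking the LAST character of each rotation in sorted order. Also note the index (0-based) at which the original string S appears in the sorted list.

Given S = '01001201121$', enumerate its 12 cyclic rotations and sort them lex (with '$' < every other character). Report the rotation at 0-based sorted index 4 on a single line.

Answer: 01201121$010

Derivation:
All 12 rotations (rotation i = S[i:]+S[:i]):
  rot[0] = 01001201121$
  rot[1] = 1001201121$0
  rot[2] = 001201121$01
  rot[3] = 01201121$010
  rot[4] = 1201121$0100
  rot[5] = 201121$01001
  rot[6] = 01121$010012
  rot[7] = 1121$0100120
  rot[8] = 121$01001201
  rot[9] = 21$010012011
  rot[10] = 1$0100120112
  rot[11] = $01001201121
Sorted (with $ < everything):
  sorted[0] = $01001201121
  sorted[1] = 001201121$01
  sorted[2] = 01001201121$
  sorted[3] = 01121$010012
  sorted[4] = 01201121$010
  sorted[5] = 1$0100120112
  sorted[6] = 1001201121$0
  sorted[7] = 1121$0100120
  sorted[8] = 1201121$0100
  sorted[9] = 121$01001201
  sorted[10] = 201121$01001
  sorted[11] = 21$010012011
sorted[4] = 01201121$010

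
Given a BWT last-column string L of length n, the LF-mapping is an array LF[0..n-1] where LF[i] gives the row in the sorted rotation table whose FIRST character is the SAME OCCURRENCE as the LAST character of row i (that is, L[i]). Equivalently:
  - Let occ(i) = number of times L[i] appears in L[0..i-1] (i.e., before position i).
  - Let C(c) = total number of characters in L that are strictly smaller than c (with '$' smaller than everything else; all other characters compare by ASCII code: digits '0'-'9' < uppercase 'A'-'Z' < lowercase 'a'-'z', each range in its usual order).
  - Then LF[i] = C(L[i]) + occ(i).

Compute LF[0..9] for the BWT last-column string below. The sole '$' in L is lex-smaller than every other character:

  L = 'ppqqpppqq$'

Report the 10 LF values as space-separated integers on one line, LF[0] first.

Answer: 1 2 6 7 3 4 5 8 9 0

Derivation:
Char counts: '$':1, 'p':5, 'q':4
C (first-col start): C('$')=0, C('p')=1, C('q')=6
L[0]='p': occ=0, LF[0]=C('p')+0=1+0=1
L[1]='p': occ=1, LF[1]=C('p')+1=1+1=2
L[2]='q': occ=0, LF[2]=C('q')+0=6+0=6
L[3]='q': occ=1, LF[3]=C('q')+1=6+1=7
L[4]='p': occ=2, LF[4]=C('p')+2=1+2=3
L[5]='p': occ=3, LF[5]=C('p')+3=1+3=4
L[6]='p': occ=4, LF[6]=C('p')+4=1+4=5
L[7]='q': occ=2, LF[7]=C('q')+2=6+2=8
L[8]='q': occ=3, LF[8]=C('q')+3=6+3=9
L[9]='$': occ=0, LF[9]=C('$')+0=0+0=0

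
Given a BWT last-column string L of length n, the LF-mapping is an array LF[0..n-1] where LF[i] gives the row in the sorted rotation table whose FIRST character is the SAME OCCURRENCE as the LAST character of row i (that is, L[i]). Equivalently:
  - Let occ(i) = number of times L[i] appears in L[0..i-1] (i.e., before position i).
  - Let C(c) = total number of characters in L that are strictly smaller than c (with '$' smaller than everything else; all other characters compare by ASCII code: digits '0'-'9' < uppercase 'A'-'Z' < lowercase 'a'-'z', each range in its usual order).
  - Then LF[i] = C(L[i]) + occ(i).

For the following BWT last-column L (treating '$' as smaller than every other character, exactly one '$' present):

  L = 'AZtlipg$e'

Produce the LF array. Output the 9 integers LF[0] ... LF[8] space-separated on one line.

Char counts: '$':1, 'A':1, 'Z':1, 'e':1, 'g':1, 'i':1, 'l':1, 'p':1, 't':1
C (first-col start): C('$')=0, C('A')=1, C('Z')=2, C('e')=3, C('g')=4, C('i')=5, C('l')=6, C('p')=7, C('t')=8
L[0]='A': occ=0, LF[0]=C('A')+0=1+0=1
L[1]='Z': occ=0, LF[1]=C('Z')+0=2+0=2
L[2]='t': occ=0, LF[2]=C('t')+0=8+0=8
L[3]='l': occ=0, LF[3]=C('l')+0=6+0=6
L[4]='i': occ=0, LF[4]=C('i')+0=5+0=5
L[5]='p': occ=0, LF[5]=C('p')+0=7+0=7
L[6]='g': occ=0, LF[6]=C('g')+0=4+0=4
L[7]='$': occ=0, LF[7]=C('$')+0=0+0=0
L[8]='e': occ=0, LF[8]=C('e')+0=3+0=3

Answer: 1 2 8 6 5 7 4 0 3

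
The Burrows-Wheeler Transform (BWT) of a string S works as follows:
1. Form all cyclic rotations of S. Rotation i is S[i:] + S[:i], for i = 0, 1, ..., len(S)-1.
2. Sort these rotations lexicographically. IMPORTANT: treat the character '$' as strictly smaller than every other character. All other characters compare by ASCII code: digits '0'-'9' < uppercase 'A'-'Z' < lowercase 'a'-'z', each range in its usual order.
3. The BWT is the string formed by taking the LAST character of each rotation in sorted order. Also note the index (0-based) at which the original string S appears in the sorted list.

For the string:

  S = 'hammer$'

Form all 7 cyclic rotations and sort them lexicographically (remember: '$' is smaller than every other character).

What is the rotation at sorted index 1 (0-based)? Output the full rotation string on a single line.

Answer: ammer$h

Derivation:
All 7 rotations (rotation i = S[i:]+S[:i]):
  rot[0] = hammer$
  rot[1] = ammer$h
  rot[2] = mmer$ha
  rot[3] = mer$ham
  rot[4] = er$hamm
  rot[5] = r$hamme
  rot[6] = $hammer
Sorted (with $ < everything):
  sorted[0] = $hammer
  sorted[1] = ammer$h
  sorted[2] = er$hamm
  sorted[3] = hammer$
  sorted[4] = mer$ham
  sorted[5] = mmer$ha
  sorted[6] = r$hamme
sorted[1] = ammer$h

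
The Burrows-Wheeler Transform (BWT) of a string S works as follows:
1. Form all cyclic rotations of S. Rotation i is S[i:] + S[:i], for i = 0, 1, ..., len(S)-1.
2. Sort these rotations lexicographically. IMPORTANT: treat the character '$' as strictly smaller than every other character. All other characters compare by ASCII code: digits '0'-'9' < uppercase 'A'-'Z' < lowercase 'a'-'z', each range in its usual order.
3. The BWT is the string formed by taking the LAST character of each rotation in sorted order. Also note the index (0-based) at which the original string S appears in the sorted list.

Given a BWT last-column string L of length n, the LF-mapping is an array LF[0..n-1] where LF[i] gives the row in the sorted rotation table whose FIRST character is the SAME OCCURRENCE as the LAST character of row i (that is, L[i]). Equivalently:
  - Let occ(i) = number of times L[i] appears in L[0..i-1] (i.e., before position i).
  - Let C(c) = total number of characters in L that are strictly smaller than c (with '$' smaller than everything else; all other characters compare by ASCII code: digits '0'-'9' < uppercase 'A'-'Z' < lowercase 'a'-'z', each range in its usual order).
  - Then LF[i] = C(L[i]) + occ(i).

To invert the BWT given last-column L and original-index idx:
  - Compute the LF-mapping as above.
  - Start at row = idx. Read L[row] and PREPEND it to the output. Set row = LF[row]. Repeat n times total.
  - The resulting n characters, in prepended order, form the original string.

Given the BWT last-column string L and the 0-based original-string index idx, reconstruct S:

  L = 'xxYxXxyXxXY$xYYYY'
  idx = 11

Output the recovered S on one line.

Answer: xXYXYxYxxXYyYxYx$

Derivation:
LF mapping: 10 11 4 12 1 13 16 2 14 3 5 0 15 6 7 8 9
Walk LF starting at row 11, prepending L[row]:
  step 1: row=11, L[11]='$', prepend. Next row=LF[11]=0
  step 2: row=0, L[0]='x', prepend. Next row=LF[0]=10
  step 3: row=10, L[10]='Y', prepend. Next row=LF[10]=5
  step 4: row=5, L[5]='x', prepend. Next row=LF[5]=13
  step 5: row=13, L[13]='Y', prepend. Next row=LF[13]=6
  step 6: row=6, L[6]='y', prepend. Next row=LF[6]=16
  step 7: row=16, L[16]='Y', prepend. Next row=LF[16]=9
  step 8: row=9, L[9]='X', prepend. Next row=LF[9]=3
  step 9: row=3, L[3]='x', prepend. Next row=LF[3]=12
  step 10: row=12, L[12]='x', prepend. Next row=LF[12]=15
  step 11: row=15, L[15]='Y', prepend. Next row=LF[15]=8
  step 12: row=8, L[8]='x', prepend. Next row=LF[8]=14
  step 13: row=14, L[14]='Y', prepend. Next row=LF[14]=7
  step 14: row=7, L[7]='X', prepend. Next row=LF[7]=2
  step 15: row=2, L[2]='Y', prepend. Next row=LF[2]=4
  step 16: row=4, L[4]='X', prepend. Next row=LF[4]=1
  step 17: row=1, L[1]='x', prepend. Next row=LF[1]=11
Reversed output: xXYXYxYxxXYyYxYx$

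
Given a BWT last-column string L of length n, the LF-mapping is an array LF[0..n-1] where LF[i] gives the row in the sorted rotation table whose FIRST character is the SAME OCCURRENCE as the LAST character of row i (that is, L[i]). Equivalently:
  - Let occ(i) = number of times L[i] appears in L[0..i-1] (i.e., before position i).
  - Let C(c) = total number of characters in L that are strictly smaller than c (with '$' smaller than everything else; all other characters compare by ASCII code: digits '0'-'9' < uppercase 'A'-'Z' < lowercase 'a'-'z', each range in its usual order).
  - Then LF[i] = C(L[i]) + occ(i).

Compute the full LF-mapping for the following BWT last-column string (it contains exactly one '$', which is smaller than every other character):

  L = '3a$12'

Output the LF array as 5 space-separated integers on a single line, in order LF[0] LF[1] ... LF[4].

Answer: 3 4 0 1 2

Derivation:
Char counts: '$':1, '1':1, '2':1, '3':1, 'a':1
C (first-col start): C('$')=0, C('1')=1, C('2')=2, C('3')=3, C('a')=4
L[0]='3': occ=0, LF[0]=C('3')+0=3+0=3
L[1]='a': occ=0, LF[1]=C('a')+0=4+0=4
L[2]='$': occ=0, LF[2]=C('$')+0=0+0=0
L[3]='1': occ=0, LF[3]=C('1')+0=1+0=1
L[4]='2': occ=0, LF[4]=C('2')+0=2+0=2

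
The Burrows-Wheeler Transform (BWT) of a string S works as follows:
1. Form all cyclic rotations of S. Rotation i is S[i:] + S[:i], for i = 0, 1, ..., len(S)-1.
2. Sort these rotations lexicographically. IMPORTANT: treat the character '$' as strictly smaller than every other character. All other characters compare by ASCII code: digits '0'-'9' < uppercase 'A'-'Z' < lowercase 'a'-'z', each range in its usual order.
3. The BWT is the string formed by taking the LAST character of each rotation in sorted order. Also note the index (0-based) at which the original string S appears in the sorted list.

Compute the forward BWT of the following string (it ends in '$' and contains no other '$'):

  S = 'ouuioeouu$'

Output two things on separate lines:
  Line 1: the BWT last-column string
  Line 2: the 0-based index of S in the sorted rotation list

Answer: uouie$uuoo
5

Derivation:
All 10 rotations (rotation i = S[i:]+S[:i]):
  rot[0] = ouuioeouu$
  rot[1] = uuioeouu$o
  rot[2] = uioeouu$ou
  rot[3] = ioeouu$ouu
  rot[4] = oeouu$ouui
  rot[5] = eouu$ouuio
  rot[6] = ouu$ouuioe
  rot[7] = uu$ouuioeo
  rot[8] = u$ouuioeou
  rot[9] = $ouuioeouu
Sorted (with $ < everything):
  sorted[0] = $ouuioeouu  (last char: 'u')
  sorted[1] = eouu$ouuio  (last char: 'o')
  sorted[2] = ioeouu$ouu  (last char: 'u')
  sorted[3] = oeouu$ouui  (last char: 'i')
  sorted[4] = ouu$ouuioe  (last char: 'e')
  sorted[5] = ouuioeouu$  (last char: '$')
  sorted[6] = u$ouuioeou  (last char: 'u')
  sorted[7] = uioeouu$ou  (last char: 'u')
  sorted[8] = uu$ouuioeo  (last char: 'o')
  sorted[9] = uuioeouu$o  (last char: 'o')
Last column: uouie$uuoo
Original string S is at sorted index 5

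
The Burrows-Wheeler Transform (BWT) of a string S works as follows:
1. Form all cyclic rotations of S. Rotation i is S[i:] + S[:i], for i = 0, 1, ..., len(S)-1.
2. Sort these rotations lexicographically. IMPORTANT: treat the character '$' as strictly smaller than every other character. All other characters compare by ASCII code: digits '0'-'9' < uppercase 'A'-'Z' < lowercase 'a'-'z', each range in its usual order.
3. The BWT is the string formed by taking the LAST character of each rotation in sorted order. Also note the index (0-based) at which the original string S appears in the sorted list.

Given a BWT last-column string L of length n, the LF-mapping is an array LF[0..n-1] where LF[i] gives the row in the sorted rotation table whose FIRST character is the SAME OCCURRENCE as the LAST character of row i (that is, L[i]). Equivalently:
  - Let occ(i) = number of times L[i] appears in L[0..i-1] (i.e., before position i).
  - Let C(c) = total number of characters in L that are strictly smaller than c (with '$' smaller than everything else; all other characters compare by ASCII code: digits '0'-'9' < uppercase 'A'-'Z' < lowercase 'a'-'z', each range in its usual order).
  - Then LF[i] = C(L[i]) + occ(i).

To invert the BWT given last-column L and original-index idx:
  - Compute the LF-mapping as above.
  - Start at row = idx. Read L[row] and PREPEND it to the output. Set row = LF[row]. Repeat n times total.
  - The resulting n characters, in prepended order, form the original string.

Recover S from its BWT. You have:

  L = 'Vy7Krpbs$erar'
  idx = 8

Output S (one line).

LF mapping: 3 12 1 2 8 7 5 11 0 6 9 4 10
Walk LF starting at row 8, prepending L[row]:
  step 1: row=8, L[8]='$', prepend. Next row=LF[8]=0
  step 2: row=0, L[0]='V', prepend. Next row=LF[0]=3
  step 3: row=3, L[3]='K', prepend. Next row=LF[3]=2
  step 4: row=2, L[2]='7', prepend. Next row=LF[2]=1
  step 5: row=1, L[1]='y', prepend. Next row=LF[1]=12
  step 6: row=12, L[12]='r', prepend. Next row=LF[12]=10
  step 7: row=10, L[10]='r', prepend. Next row=LF[10]=9
  step 8: row=9, L[9]='e', prepend. Next row=LF[9]=6
  step 9: row=6, L[6]='b', prepend. Next row=LF[6]=5
  step 10: row=5, L[5]='p', prepend. Next row=LF[5]=7
  step 11: row=7, L[7]='s', prepend. Next row=LF[7]=11
  step 12: row=11, L[11]='a', prepend. Next row=LF[11]=4
  step 13: row=4, L[4]='r', prepend. Next row=LF[4]=8
Reversed output: raspberry7KV$

Answer: raspberry7KV$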